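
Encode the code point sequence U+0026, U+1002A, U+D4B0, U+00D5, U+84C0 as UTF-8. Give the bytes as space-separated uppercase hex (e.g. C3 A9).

U+0026: 1-byte form → 26.
U+1002A: 4-byte form → F0 90 80 AA.
U+D4B0: 3-byte form → ED 92 B0.
U+00D5: 2-byte form → C3 95.
U+84C0: 3-byte form → E8 93 80.
Concatenated (13 bytes): 26 F0 90 80 AA ED 92 B0 C3 95 E8 93 80.

26 F0 90 80 AA ED 92 B0 C3 95 E8 93 80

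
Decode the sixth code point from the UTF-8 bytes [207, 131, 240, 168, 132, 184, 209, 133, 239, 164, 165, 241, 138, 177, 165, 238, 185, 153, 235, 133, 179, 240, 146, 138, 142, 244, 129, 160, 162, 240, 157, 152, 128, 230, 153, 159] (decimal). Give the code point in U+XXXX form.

U+EE59

Offset 0: leading byte 0xCF = 11001111 → 2-byte char #1 = CF 83.
Offset 2: leading byte 0xF0 = 11110000 → 4-byte char #2 = F0 A8 84 B8.
Offset 6: leading byte 0xD1 = 11010001 → 2-byte char #3 = D1 85.
Offset 8: leading byte 0xEF = 11101111 → 3-byte char #4 = EF A4 A5.
Offset 11: leading byte 0xF1 = 11110001 → 4-byte char #5 = F1 8A B1 A5.
Offset 15: leading byte 0xEE = 11101110 → 3-byte char #6 = EE B9 99.
Leading byte 0xEE = 11101110 matches 1110xxxx → 3-byte sequence.
Byte 1: 0xEE = 11101110, payload 1110 (4 bits).
Byte 2: 0xB9 = 10111001 (10xxxxxx ✓), payload 111001.
Byte 3: 0x99 = 10011001 (10xxxxxx ✓), payload 011001.
Concatenate: 1110111001011001 = 0xEE59 (16 bits → U+EE59).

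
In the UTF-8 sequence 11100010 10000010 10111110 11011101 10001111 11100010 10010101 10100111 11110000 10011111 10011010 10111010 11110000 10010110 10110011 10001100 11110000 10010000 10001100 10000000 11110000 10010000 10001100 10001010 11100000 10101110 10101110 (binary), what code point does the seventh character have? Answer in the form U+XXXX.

Offset 0: leading byte 0xE2 = 11100010 → 3-byte char #1 = E2 82 BE.
Offset 3: leading byte 0xDD = 11011101 → 2-byte char #2 = DD 8F.
Offset 5: leading byte 0xE2 = 11100010 → 3-byte char #3 = E2 95 A7.
Offset 8: leading byte 0xF0 = 11110000 → 4-byte char #4 = F0 9F 9A BA.
Offset 12: leading byte 0xF0 = 11110000 → 4-byte char #5 = F0 96 B3 8C.
Offset 16: leading byte 0xF0 = 11110000 → 4-byte char #6 = F0 90 8C 80.
Offset 20: leading byte 0xF0 = 11110000 → 4-byte char #7 = F0 90 8C 8A.
Leading byte 0xF0 = 11110000 matches 11110xxx → 4-byte sequence.
Byte 1: 0xF0 = 11110000, payload 000 (3 bits).
Byte 2: 0x90 = 10010000 (10xxxxxx ✓), payload 010000.
Byte 3: 0x8C = 10001100 (10xxxxxx ✓), payload 001100.
Byte 4: 0x8A = 10001010 (10xxxxxx ✓), payload 001010.
Concatenate: 000010000001100001010 = 0x1030A (21 bits → U+1030A).

U+1030A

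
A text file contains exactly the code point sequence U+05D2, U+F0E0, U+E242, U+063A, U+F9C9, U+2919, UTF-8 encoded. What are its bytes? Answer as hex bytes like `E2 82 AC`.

U+05D2: 2-byte form → D7 92.
U+F0E0: 3-byte form → EF 83 A0.
U+E242: 3-byte form → EE 89 82.
U+063A: 2-byte form → D8 BA.
U+F9C9: 3-byte form → EF A7 89.
U+2919: 3-byte form → E2 A4 99.
Concatenated (16 bytes): D7 92 EF 83 A0 EE 89 82 D8 BA EF A7 89 E2 A4 99.

D7 92 EF 83 A0 EE 89 82 D8 BA EF A7 89 E2 A4 99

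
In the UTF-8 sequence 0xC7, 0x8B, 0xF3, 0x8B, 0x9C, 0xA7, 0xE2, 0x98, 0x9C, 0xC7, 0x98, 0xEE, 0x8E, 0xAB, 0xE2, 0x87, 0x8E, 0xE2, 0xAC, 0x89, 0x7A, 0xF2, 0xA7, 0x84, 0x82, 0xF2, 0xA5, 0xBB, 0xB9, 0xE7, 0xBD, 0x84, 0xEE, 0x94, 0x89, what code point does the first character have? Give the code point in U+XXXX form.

U+01CB

Offset 0: leading byte 0xC7 = 11000111 → 2-byte char #1 = C7 8B.
Leading byte 0xC7 = 11000111 matches 110xxxxx → 2-byte sequence.
Byte 1: 0xC7 = 11000111, payload 00111 (5 bits).
Byte 2: 0x8B = 10001011 (10xxxxxx ✓), payload 001011.
Concatenate: 00111001011 = 0x1CB (11 bits → U+01CB).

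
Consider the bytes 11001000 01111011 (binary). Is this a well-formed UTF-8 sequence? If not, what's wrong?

invalid (non-continuation byte where continuation expected)

Leading byte 0xC8 = 11001000 → 2-byte form.
Byte 2 is 0x7B = 01111011, which is not 10xxxxxx — expected a continuation byte.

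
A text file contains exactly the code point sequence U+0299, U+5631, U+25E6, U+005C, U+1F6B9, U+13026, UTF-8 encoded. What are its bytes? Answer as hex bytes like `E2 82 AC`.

U+0299: 2-byte form → CA 99.
U+5631: 3-byte form → E5 98 B1.
U+25E6: 3-byte form → E2 97 A6.
U+005C: 1-byte form → 5C.
U+1F6B9: 4-byte form → F0 9F 9A B9.
U+13026: 4-byte form → F0 93 80 A6.
Concatenated (17 bytes): CA 99 E5 98 B1 E2 97 A6 5C F0 9F 9A B9 F0 93 80 A6.

CA 99 E5 98 B1 E2 97 A6 5C F0 9F 9A B9 F0 93 80 A6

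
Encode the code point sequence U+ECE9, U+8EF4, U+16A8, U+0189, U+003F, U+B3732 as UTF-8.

U+ECE9: 3-byte form → EE B3 A9.
U+8EF4: 3-byte form → E8 BB B4.
U+16A8: 3-byte form → E1 9A A8.
U+0189: 2-byte form → C6 89.
U+003F: 1-byte form → 3F.
U+B3732: 4-byte form → F2 B3 9C B2.
Concatenated (16 bytes): EE B3 A9 E8 BB B4 E1 9A A8 C6 89 3F F2 B3 9C B2.

EE B3 A9 E8 BB B4 E1 9A A8 C6 89 3F F2 B3 9C B2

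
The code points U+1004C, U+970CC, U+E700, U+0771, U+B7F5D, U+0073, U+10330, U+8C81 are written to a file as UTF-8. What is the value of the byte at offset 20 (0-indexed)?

0x8C

U+1004C → 4-byte form F0 90 81 8C at offsets 0–3.
U+970CC → 4-byte form F2 97 83 8C at offsets 4–7.
U+E700 → 3-byte form EE 9C 80 at offsets 8–10.
U+0771 → 2-byte form DD B1 at offsets 11–12.
U+B7F5D → 4-byte form F2 B7 BD 9D at offsets 13–16.
U+0073 → 1-byte form 73 at offsets 17–17.
U+10330 → 4-byte form F0 90 8C B0 at offsets 18–21.
Offset 20 falls in char 7's range; it's byte 3 of F0 90 8C B0 = 0x8C.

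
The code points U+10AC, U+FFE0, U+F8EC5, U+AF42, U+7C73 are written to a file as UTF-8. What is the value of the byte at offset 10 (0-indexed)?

0xEA

U+10AC → 3-byte form E1 82 AC at offsets 0–2.
U+FFE0 → 3-byte form EF BF A0 at offsets 3–5.
U+F8EC5 → 4-byte form F3 B8 BB 85 at offsets 6–9.
U+AF42 → 3-byte form EA BD 82 at offsets 10–12.
Offset 10 falls in char 4's range; it's byte 1 of EA BD 82 = 0xEA.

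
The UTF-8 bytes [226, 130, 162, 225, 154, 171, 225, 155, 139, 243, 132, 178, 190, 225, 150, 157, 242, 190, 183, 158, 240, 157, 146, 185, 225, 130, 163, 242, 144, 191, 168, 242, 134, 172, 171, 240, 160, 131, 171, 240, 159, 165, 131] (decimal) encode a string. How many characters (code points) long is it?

Byte at offset 0: 0xE2 = 11100010 → 3-byte char (#1). Advance 3.
Byte at offset 3: 0xE1 = 11100001 → 3-byte char (#2). Advance 3.
Byte at offset 6: 0xE1 = 11100001 → 3-byte char (#3). Advance 3.
Byte at offset 9: 0xF3 = 11110011 → 4-byte char (#4). Advance 4.
Byte at offset 13: 0xE1 = 11100001 → 3-byte char (#5). Advance 3.
Byte at offset 16: 0xF2 = 11110010 → 4-byte char (#6). Advance 4.
Byte at offset 20: 0xF0 = 11110000 → 4-byte char (#7). Advance 4.
Byte at offset 24: 0xE1 = 11100001 → 3-byte char (#8). Advance 3.
Byte at offset 27: 0xF2 = 11110010 → 4-byte char (#9). Advance 4.
Byte at offset 31: 0xF2 = 11110010 → 4-byte char (#10). Advance 4.
Byte at offset 35: 0xF0 = 11110000 → 4-byte char (#11). Advance 4.
Byte at offset 39: 0xF0 = 11110000 → 4-byte char (#12). Advance 4.
Reached end at offset 43 after 12 code points.

12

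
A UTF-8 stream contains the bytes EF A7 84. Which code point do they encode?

Leading byte 0xEF = 11101111 matches 1110xxxx → 3-byte sequence.
Byte 1: 0xEF = 11101111, payload 1111 (4 bits).
Byte 2: 0xA7 = 10100111 (10xxxxxx ✓), payload 100111.
Byte 3: 0x84 = 10000100 (10xxxxxx ✓), payload 000100.
Concatenate: 1111100111000100 = 0xF9C4 (16 bits → U+F9C4).

U+F9C4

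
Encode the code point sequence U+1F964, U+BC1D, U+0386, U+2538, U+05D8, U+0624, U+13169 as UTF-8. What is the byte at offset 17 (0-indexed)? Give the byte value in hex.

0x93

U+1F964 → 4-byte form F0 9F A5 A4 at offsets 0–3.
U+BC1D → 3-byte form EB B0 9D at offsets 4–6.
U+0386 → 2-byte form CE 86 at offsets 7–8.
U+2538 → 3-byte form E2 94 B8 at offsets 9–11.
U+05D8 → 2-byte form D7 98 at offsets 12–13.
U+0624 → 2-byte form D8 A4 at offsets 14–15.
U+13169 → 4-byte form F0 93 85 A9 at offsets 16–19.
Offset 17 falls in char 7's range; it's byte 2 of F0 93 85 A9 = 0x93.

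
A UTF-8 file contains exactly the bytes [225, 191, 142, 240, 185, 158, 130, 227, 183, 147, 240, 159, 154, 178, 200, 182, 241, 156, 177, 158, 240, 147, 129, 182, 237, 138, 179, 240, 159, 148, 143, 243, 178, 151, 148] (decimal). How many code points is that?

Byte at offset 0: 0xE1 = 11100001 → 3-byte char (#1). Advance 3.
Byte at offset 3: 0xF0 = 11110000 → 4-byte char (#2). Advance 4.
Byte at offset 7: 0xE3 = 11100011 → 3-byte char (#3). Advance 3.
Byte at offset 10: 0xF0 = 11110000 → 4-byte char (#4). Advance 4.
Byte at offset 14: 0xC8 = 11001000 → 2-byte char (#5). Advance 2.
Byte at offset 16: 0xF1 = 11110001 → 4-byte char (#6). Advance 4.
Byte at offset 20: 0xF0 = 11110000 → 4-byte char (#7). Advance 4.
Byte at offset 24: 0xED = 11101101 → 3-byte char (#8). Advance 3.
Byte at offset 27: 0xF0 = 11110000 → 4-byte char (#9). Advance 4.
Byte at offset 31: 0xF3 = 11110011 → 4-byte char (#10). Advance 4.
Reached end at offset 35 after 10 code points.

10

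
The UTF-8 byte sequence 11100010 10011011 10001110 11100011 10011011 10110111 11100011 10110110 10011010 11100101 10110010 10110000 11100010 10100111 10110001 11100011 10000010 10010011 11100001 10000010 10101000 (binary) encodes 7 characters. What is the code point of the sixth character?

U+3093

Offset 0: leading byte 0xE2 = 11100010 → 3-byte char #1 = E2 9B 8E.
Offset 3: leading byte 0xE3 = 11100011 → 3-byte char #2 = E3 9B B7.
Offset 6: leading byte 0xE3 = 11100011 → 3-byte char #3 = E3 B6 9A.
Offset 9: leading byte 0xE5 = 11100101 → 3-byte char #4 = E5 B2 B0.
Offset 12: leading byte 0xE2 = 11100010 → 3-byte char #5 = E2 A7 B1.
Offset 15: leading byte 0xE3 = 11100011 → 3-byte char #6 = E3 82 93.
Leading byte 0xE3 = 11100011 matches 1110xxxx → 3-byte sequence.
Byte 1: 0xE3 = 11100011, payload 0011 (4 bits).
Byte 2: 0x82 = 10000010 (10xxxxxx ✓), payload 000010.
Byte 3: 0x93 = 10010011 (10xxxxxx ✓), payload 010011.
Concatenate: 0011000010010011 = 0x3093 (16 bits → U+3093).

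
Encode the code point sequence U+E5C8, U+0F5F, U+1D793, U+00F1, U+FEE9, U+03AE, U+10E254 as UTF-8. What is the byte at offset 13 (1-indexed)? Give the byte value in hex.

1-indexed offset 13 is 0-indexed offset 12.
U+E5C8 → 3-byte form EE 97 88 at offsets 0–2.
U+0F5F → 3-byte form E0 BD 9F at offsets 3–5.
U+1D793 → 4-byte form F0 9D 9E 93 at offsets 6–9.
U+00F1 → 2-byte form C3 B1 at offsets 10–11.
U+FEE9 → 3-byte form EF BB A9 at offsets 12–14.
Offset 12 falls in char 5's range; it's byte 1 of EF BB A9 = 0xEF.

0xEF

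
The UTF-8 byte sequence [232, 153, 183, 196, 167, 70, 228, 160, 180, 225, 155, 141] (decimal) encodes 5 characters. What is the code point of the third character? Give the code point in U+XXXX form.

Offset 0: leading byte 0xE8 = 11101000 → 3-byte char #1 = E8 99 B7.
Offset 3: leading byte 0xC4 = 11000100 → 2-byte char #2 = C4 A7.
Offset 5: leading byte 0x46 = 01000110 → 1-byte char #3 = 46.
Leading byte 0x46 = 01000110 matches 0xxxxxxx → 1-byte sequence.
Byte 1: 0x46 = 01000110, payload 1000110 (7 bits).
Concatenate: 1000110 = 0x46 (7 bits → U+0046).

U+0046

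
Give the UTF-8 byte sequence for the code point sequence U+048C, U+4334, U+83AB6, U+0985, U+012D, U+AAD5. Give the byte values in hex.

D2 8C E4 8C B4 F2 83 AA B6 E0 A6 85 C4 AD EA AB 95

U+048C: 2-byte form → D2 8C.
U+4334: 3-byte form → E4 8C B4.
U+83AB6: 4-byte form → F2 83 AA B6.
U+0985: 3-byte form → E0 A6 85.
U+012D: 2-byte form → C4 AD.
U+AAD5: 3-byte form → EA AB 95.
Concatenated (17 bytes): D2 8C E4 8C B4 F2 83 AA B6 E0 A6 85 C4 AD EA AB 95.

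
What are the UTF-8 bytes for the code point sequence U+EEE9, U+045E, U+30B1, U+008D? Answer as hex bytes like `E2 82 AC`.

EE BB A9 D1 9E E3 82 B1 C2 8D

U+EEE9: 3-byte form → EE BB A9.
U+045E: 2-byte form → D1 9E.
U+30B1: 3-byte form → E3 82 B1.
U+008D: 2-byte form → C2 8D.
Concatenated (10 bytes): EE BB A9 D1 9E E3 82 B1 C2 8D.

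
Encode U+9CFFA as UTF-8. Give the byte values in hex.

U+9CFFA = 0x9CFFA = 643066 decimal. In range U+10000–U+10FFFF → 4-byte form: 11110xxx 10xxxxxx 10xxxxxx 10xxxxxx.
Binary (21 bits): 010011100111111111010.
Split 3+6+6+6: 010 | 011100 | 111111 | 111010.
Byte 1: 11110010 = 0xF2.
Byte 2: 10011100 = 0x9C.
Byte 3: 10111111 = 0xBF.
Byte 4: 10111010 = 0xBA.

F2 9C BF BA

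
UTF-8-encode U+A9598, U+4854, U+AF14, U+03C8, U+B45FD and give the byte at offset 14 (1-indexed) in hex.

0xB4

1-indexed offset 14 is 0-indexed offset 13.
U+A9598 → 4-byte form F2 A9 96 98 at offsets 0–3.
U+4854 → 3-byte form E4 A1 94 at offsets 4–6.
U+AF14 → 3-byte form EA BC 94 at offsets 7–9.
U+03C8 → 2-byte form CF 88 at offsets 10–11.
U+B45FD → 4-byte form F2 B4 97 BD at offsets 12–15.
Offset 13 falls in char 5's range; it's byte 2 of F2 B4 97 BD = 0xB4.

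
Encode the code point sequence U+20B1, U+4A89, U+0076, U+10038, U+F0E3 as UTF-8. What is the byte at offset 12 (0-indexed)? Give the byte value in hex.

U+20B1 → 3-byte form E2 82 B1 at offsets 0–2.
U+4A89 → 3-byte form E4 AA 89 at offsets 3–5.
U+0076 → 1-byte form 76 at offsets 6–6.
U+10038 → 4-byte form F0 90 80 B8 at offsets 7–10.
U+F0E3 → 3-byte form EF 83 A3 at offsets 11–13.
Offset 12 falls in char 5's range; it's byte 2 of EF 83 A3 = 0x83.

0x83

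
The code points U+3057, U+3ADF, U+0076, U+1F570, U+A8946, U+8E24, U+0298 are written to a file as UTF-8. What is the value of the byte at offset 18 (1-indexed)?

1-indexed offset 18 is 0-indexed offset 17.
U+3057 → 3-byte form E3 81 97 at offsets 0–2.
U+3ADF → 3-byte form E3 AB 9F at offsets 3–5.
U+0076 → 1-byte form 76 at offsets 6–6.
U+1F570 → 4-byte form F0 9F 95 B0 at offsets 7–10.
U+A8946 → 4-byte form F2 A8 A5 86 at offsets 11–14.
U+8E24 → 3-byte form E8 B8 A4 at offsets 15–17.
Offset 17 falls in char 6's range; it's byte 3 of E8 B8 A4 = 0xA4.

0xA4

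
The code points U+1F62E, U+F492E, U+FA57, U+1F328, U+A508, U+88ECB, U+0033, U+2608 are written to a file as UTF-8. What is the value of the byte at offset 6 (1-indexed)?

0xB4

1-indexed offset 6 is 0-indexed offset 5.
U+1F62E → 4-byte form F0 9F 98 AE at offsets 0–3.
U+F492E → 4-byte form F3 B4 A4 AE at offsets 4–7.
Offset 5 falls in char 2's range; it's byte 2 of F3 B4 A4 AE = 0xB4.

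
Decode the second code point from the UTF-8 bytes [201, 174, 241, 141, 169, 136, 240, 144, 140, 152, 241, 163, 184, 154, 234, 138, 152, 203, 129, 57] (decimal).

Offset 0: leading byte 0xC9 = 11001001 → 2-byte char #1 = C9 AE.
Offset 2: leading byte 0xF1 = 11110001 → 4-byte char #2 = F1 8D A9 88.
Leading byte 0xF1 = 11110001 matches 11110xxx → 4-byte sequence.
Byte 1: 0xF1 = 11110001, payload 001 (3 bits).
Byte 2: 0x8D = 10001101 (10xxxxxx ✓), payload 001101.
Byte 3: 0xA9 = 10101001 (10xxxxxx ✓), payload 101001.
Byte 4: 0x88 = 10001000 (10xxxxxx ✓), payload 001000.
Concatenate: 001001101101001001000 = 0x4DA48 (21 bits → U+4DA48).

U+4DA48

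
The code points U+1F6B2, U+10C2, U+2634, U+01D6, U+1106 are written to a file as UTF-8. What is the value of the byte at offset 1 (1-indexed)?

0xF0

1-indexed offset 1 is 0-indexed offset 0.
U+1F6B2 → 4-byte form F0 9F 9A B2 at offsets 0–3.
Offset 0 falls in char 1's range; it's byte 1 of F0 9F 9A B2 = 0xF0.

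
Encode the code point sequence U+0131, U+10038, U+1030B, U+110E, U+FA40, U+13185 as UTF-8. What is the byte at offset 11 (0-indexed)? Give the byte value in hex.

0x84

U+0131 → 2-byte form C4 B1 at offsets 0–1.
U+10038 → 4-byte form F0 90 80 B8 at offsets 2–5.
U+1030B → 4-byte form F0 90 8C 8B at offsets 6–9.
U+110E → 3-byte form E1 84 8E at offsets 10–12.
Offset 11 falls in char 4's range; it's byte 2 of E1 84 8E = 0x84.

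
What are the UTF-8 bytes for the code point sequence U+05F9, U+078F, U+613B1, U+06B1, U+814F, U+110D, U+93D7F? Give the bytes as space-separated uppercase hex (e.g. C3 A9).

D7 B9 DE 8F F1 A1 8E B1 DA B1 E8 85 8F E1 84 8D F2 93 B5 BF

U+05F9: 2-byte form → D7 B9.
U+078F: 2-byte form → DE 8F.
U+613B1: 4-byte form → F1 A1 8E B1.
U+06B1: 2-byte form → DA B1.
U+814F: 3-byte form → E8 85 8F.
U+110D: 3-byte form → E1 84 8D.
U+93D7F: 4-byte form → F2 93 B5 BF.
Concatenated (20 bytes): D7 B9 DE 8F F1 A1 8E B1 DA B1 E8 85 8F E1 84 8D F2 93 B5 BF.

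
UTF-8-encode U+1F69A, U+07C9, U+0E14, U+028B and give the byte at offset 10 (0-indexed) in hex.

0x8B

U+1F69A → 4-byte form F0 9F 9A 9A at offsets 0–3.
U+07C9 → 2-byte form DF 89 at offsets 4–5.
U+0E14 → 3-byte form E0 B8 94 at offsets 6–8.
U+028B → 2-byte form CA 8B at offsets 9–10.
Offset 10 falls in char 4's range; it's byte 2 of CA 8B = 0x8B.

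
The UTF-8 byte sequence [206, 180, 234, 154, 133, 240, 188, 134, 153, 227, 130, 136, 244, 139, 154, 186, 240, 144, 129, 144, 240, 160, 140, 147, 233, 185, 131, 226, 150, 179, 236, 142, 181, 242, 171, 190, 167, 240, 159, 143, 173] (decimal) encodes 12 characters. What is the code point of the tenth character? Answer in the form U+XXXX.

U+C3B5

Offset 0: leading byte 0xCE = 11001110 → 2-byte char #1 = CE B4.
Offset 2: leading byte 0xEA = 11101010 → 3-byte char #2 = EA 9A 85.
Offset 5: leading byte 0xF0 = 11110000 → 4-byte char #3 = F0 BC 86 99.
Offset 9: leading byte 0xE3 = 11100011 → 3-byte char #4 = E3 82 88.
Offset 12: leading byte 0xF4 = 11110100 → 4-byte char #5 = F4 8B 9A BA.
Offset 16: leading byte 0xF0 = 11110000 → 4-byte char #6 = F0 90 81 90.
Offset 20: leading byte 0xF0 = 11110000 → 4-byte char #7 = F0 A0 8C 93.
Offset 24: leading byte 0xE9 = 11101001 → 3-byte char #8 = E9 B9 83.
Offset 27: leading byte 0xE2 = 11100010 → 3-byte char #9 = E2 96 B3.
Offset 30: leading byte 0xEC = 11101100 → 3-byte char #10 = EC 8E B5.
Leading byte 0xEC = 11101100 matches 1110xxxx → 3-byte sequence.
Byte 1: 0xEC = 11101100, payload 1100 (4 bits).
Byte 2: 0x8E = 10001110 (10xxxxxx ✓), payload 001110.
Byte 3: 0xB5 = 10110101 (10xxxxxx ✓), payload 110101.
Concatenate: 1100001110110101 = 0xC3B5 (16 bits → U+C3B5).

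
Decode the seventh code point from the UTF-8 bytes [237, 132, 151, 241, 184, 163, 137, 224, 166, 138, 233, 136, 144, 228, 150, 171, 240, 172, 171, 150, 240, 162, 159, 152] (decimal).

U+227D8

Offset 0: leading byte 0xED = 11101101 → 3-byte char #1 = ED 84 97.
Offset 3: leading byte 0xF1 = 11110001 → 4-byte char #2 = F1 B8 A3 89.
Offset 7: leading byte 0xE0 = 11100000 → 3-byte char #3 = E0 A6 8A.
Offset 10: leading byte 0xE9 = 11101001 → 3-byte char #4 = E9 88 90.
Offset 13: leading byte 0xE4 = 11100100 → 3-byte char #5 = E4 96 AB.
Offset 16: leading byte 0xF0 = 11110000 → 4-byte char #6 = F0 AC AB 96.
Offset 20: leading byte 0xF0 = 11110000 → 4-byte char #7 = F0 A2 9F 98.
Leading byte 0xF0 = 11110000 matches 11110xxx → 4-byte sequence.
Byte 1: 0xF0 = 11110000, payload 000 (3 bits).
Byte 2: 0xA2 = 10100010 (10xxxxxx ✓), payload 100010.
Byte 3: 0x9F = 10011111 (10xxxxxx ✓), payload 011111.
Byte 4: 0x98 = 10011000 (10xxxxxx ✓), payload 011000.
Concatenate: 000100010011111011000 = 0x227D8 (21 bits → U+227D8).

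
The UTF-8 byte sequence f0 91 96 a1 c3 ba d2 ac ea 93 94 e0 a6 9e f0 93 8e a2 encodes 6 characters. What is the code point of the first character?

Offset 0: leading byte 0xF0 = 11110000 → 4-byte char #1 = F0 91 96 A1.
Leading byte 0xF0 = 11110000 matches 11110xxx → 4-byte sequence.
Byte 1: 0xF0 = 11110000, payload 000 (3 bits).
Byte 2: 0x91 = 10010001 (10xxxxxx ✓), payload 010001.
Byte 3: 0x96 = 10010110 (10xxxxxx ✓), payload 010110.
Byte 4: 0xA1 = 10100001 (10xxxxxx ✓), payload 100001.
Concatenate: 000010001010110100001 = 0x115A1 (21 bits → U+115A1).

U+115A1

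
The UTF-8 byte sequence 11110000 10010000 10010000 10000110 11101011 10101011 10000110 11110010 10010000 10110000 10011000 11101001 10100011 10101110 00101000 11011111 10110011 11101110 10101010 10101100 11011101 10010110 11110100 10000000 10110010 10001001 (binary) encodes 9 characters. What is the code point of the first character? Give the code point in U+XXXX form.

U+10406

Offset 0: leading byte 0xF0 = 11110000 → 4-byte char #1 = F0 90 90 86.
Leading byte 0xF0 = 11110000 matches 11110xxx → 4-byte sequence.
Byte 1: 0xF0 = 11110000, payload 000 (3 bits).
Byte 2: 0x90 = 10010000 (10xxxxxx ✓), payload 010000.
Byte 3: 0x90 = 10010000 (10xxxxxx ✓), payload 010000.
Byte 4: 0x86 = 10000110 (10xxxxxx ✓), payload 000110.
Concatenate: 000010000010000000110 = 0x10406 (21 bits → U+10406).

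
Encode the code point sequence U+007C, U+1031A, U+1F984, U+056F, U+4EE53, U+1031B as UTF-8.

U+007C: 1-byte form → 7C.
U+1031A: 4-byte form → F0 90 8C 9A.
U+1F984: 4-byte form → F0 9F A6 84.
U+056F: 2-byte form → D5 AF.
U+4EE53: 4-byte form → F1 8E B9 93.
U+1031B: 4-byte form → F0 90 8C 9B.
Concatenated (19 bytes): 7C F0 90 8C 9A F0 9F A6 84 D5 AF F1 8E B9 93 F0 90 8C 9B.

7C F0 90 8C 9A F0 9F A6 84 D5 AF F1 8E B9 93 F0 90 8C 9B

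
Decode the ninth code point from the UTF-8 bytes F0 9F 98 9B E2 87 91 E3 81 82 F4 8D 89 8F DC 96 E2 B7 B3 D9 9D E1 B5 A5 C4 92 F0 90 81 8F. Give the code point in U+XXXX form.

U+0112

Offset 0: leading byte 0xF0 = 11110000 → 4-byte char #1 = F0 9F 98 9B.
Offset 4: leading byte 0xE2 = 11100010 → 3-byte char #2 = E2 87 91.
Offset 7: leading byte 0xE3 = 11100011 → 3-byte char #3 = E3 81 82.
Offset 10: leading byte 0xF4 = 11110100 → 4-byte char #4 = F4 8D 89 8F.
Offset 14: leading byte 0xDC = 11011100 → 2-byte char #5 = DC 96.
Offset 16: leading byte 0xE2 = 11100010 → 3-byte char #6 = E2 B7 B3.
Offset 19: leading byte 0xD9 = 11011001 → 2-byte char #7 = D9 9D.
Offset 21: leading byte 0xE1 = 11100001 → 3-byte char #8 = E1 B5 A5.
Offset 24: leading byte 0xC4 = 11000100 → 2-byte char #9 = C4 92.
Leading byte 0xC4 = 11000100 matches 110xxxxx → 2-byte sequence.
Byte 1: 0xC4 = 11000100, payload 00100 (5 bits).
Byte 2: 0x92 = 10010010 (10xxxxxx ✓), payload 010010.
Concatenate: 00100010010 = 0x112 (11 bits → U+0112).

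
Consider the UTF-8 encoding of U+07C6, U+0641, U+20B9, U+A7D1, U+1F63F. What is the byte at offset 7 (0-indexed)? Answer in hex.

U+07C6 → 2-byte form DF 86 at offsets 0–1.
U+0641 → 2-byte form D9 81 at offsets 2–3.
U+20B9 → 3-byte form E2 82 B9 at offsets 4–6.
U+A7D1 → 3-byte form EA 9F 91 at offsets 7–9.
Offset 7 falls in char 4's range; it's byte 1 of EA 9F 91 = 0xEA.

0xEA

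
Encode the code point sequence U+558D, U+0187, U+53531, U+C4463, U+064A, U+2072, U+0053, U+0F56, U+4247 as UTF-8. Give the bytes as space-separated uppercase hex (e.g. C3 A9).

E5 96 8D C6 87 F1 93 94 B1 F3 84 91 A3 D9 8A E2 81 B2 53 E0 BD 96 E4 89 87

U+558D: 3-byte form → E5 96 8D.
U+0187: 2-byte form → C6 87.
U+53531: 4-byte form → F1 93 94 B1.
U+C4463: 4-byte form → F3 84 91 A3.
U+064A: 2-byte form → D9 8A.
U+2072: 3-byte form → E2 81 B2.
U+0053: 1-byte form → 53.
U+0F56: 3-byte form → E0 BD 96.
U+4247: 3-byte form → E4 89 87.
Concatenated (25 bytes): E5 96 8D C6 87 F1 93 94 B1 F3 84 91 A3 D9 8A E2 81 B2 53 E0 BD 96 E4 89 87.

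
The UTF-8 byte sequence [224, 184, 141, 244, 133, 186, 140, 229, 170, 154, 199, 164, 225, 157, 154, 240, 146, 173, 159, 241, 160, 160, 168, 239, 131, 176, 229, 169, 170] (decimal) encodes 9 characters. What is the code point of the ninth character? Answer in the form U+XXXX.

Offset 0: leading byte 0xE0 = 11100000 → 3-byte char #1 = E0 B8 8D.
Offset 3: leading byte 0xF4 = 11110100 → 4-byte char #2 = F4 85 BA 8C.
Offset 7: leading byte 0xE5 = 11100101 → 3-byte char #3 = E5 AA 9A.
Offset 10: leading byte 0xC7 = 11000111 → 2-byte char #4 = C7 A4.
Offset 12: leading byte 0xE1 = 11100001 → 3-byte char #5 = E1 9D 9A.
Offset 15: leading byte 0xF0 = 11110000 → 4-byte char #6 = F0 92 AD 9F.
Offset 19: leading byte 0xF1 = 11110001 → 4-byte char #7 = F1 A0 A0 A8.
Offset 23: leading byte 0xEF = 11101111 → 3-byte char #8 = EF 83 B0.
Offset 26: leading byte 0xE5 = 11100101 → 3-byte char #9 = E5 A9 AA.
Leading byte 0xE5 = 11100101 matches 1110xxxx → 3-byte sequence.
Byte 1: 0xE5 = 11100101, payload 0101 (4 bits).
Byte 2: 0xA9 = 10101001 (10xxxxxx ✓), payload 101001.
Byte 3: 0xAA = 10101010 (10xxxxxx ✓), payload 101010.
Concatenate: 0101101001101010 = 0x5A6A (16 bits → U+5A6A).

U+5A6A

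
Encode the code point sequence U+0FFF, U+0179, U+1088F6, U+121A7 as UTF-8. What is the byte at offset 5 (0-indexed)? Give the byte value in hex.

U+0FFF → 3-byte form E0 BF BF at offsets 0–2.
U+0179 → 2-byte form C5 B9 at offsets 3–4.
U+1088F6 → 4-byte form F4 88 A3 B6 at offsets 5–8.
Offset 5 falls in char 3's range; it's byte 1 of F4 88 A3 B6 = 0xF4.

0xF4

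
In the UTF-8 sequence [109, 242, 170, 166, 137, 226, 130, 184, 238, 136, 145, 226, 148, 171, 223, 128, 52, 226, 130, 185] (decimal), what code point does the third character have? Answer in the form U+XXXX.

U+20B8

Offset 0: leading byte 0x6D = 01101101 → 1-byte char #1 = 6D.
Offset 1: leading byte 0xF2 = 11110010 → 4-byte char #2 = F2 AA A6 89.
Offset 5: leading byte 0xE2 = 11100010 → 3-byte char #3 = E2 82 B8.
Leading byte 0xE2 = 11100010 matches 1110xxxx → 3-byte sequence.
Byte 1: 0xE2 = 11100010, payload 0010 (4 bits).
Byte 2: 0x82 = 10000010 (10xxxxxx ✓), payload 000010.
Byte 3: 0xB8 = 10111000 (10xxxxxx ✓), payload 111000.
Concatenate: 0010000010111000 = 0x20B8 (16 bits → U+20B8).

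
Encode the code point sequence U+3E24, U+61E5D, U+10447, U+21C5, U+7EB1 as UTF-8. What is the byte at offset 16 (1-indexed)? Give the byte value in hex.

0xBA

1-indexed offset 16 is 0-indexed offset 15.
U+3E24 → 3-byte form E3 B8 A4 at offsets 0–2.
U+61E5D → 4-byte form F1 A1 B9 9D at offsets 3–6.
U+10447 → 4-byte form F0 90 91 87 at offsets 7–10.
U+21C5 → 3-byte form E2 87 85 at offsets 11–13.
U+7EB1 → 3-byte form E7 BA B1 at offsets 14–16.
Offset 15 falls in char 5's range; it's byte 2 of E7 BA B1 = 0xBA.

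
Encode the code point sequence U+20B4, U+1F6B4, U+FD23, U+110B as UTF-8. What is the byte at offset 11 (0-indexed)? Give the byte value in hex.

U+20B4 → 3-byte form E2 82 B4 at offsets 0–2.
U+1F6B4 → 4-byte form F0 9F 9A B4 at offsets 3–6.
U+FD23 → 3-byte form EF B4 A3 at offsets 7–9.
U+110B → 3-byte form E1 84 8B at offsets 10–12.
Offset 11 falls in char 4's range; it's byte 2 of E1 84 8B = 0x84.

0x84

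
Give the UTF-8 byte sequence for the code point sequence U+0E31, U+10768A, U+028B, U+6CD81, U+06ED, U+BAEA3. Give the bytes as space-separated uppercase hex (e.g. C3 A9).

U+0E31: 3-byte form → E0 B8 B1.
U+10768A: 4-byte form → F4 87 9A 8A.
U+028B: 2-byte form → CA 8B.
U+6CD81: 4-byte form → F1 AC B6 81.
U+06ED: 2-byte form → DB AD.
U+BAEA3: 4-byte form → F2 BA BA A3.
Concatenated (19 bytes): E0 B8 B1 F4 87 9A 8A CA 8B F1 AC B6 81 DB AD F2 BA BA A3.

E0 B8 B1 F4 87 9A 8A CA 8B F1 AC B6 81 DB AD F2 BA BA A3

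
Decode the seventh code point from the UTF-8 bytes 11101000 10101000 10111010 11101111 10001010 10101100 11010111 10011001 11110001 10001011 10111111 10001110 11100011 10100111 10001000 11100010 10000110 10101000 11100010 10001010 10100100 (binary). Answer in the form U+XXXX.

U+22A4

Offset 0: leading byte 0xE8 = 11101000 → 3-byte char #1 = E8 A8 BA.
Offset 3: leading byte 0xEF = 11101111 → 3-byte char #2 = EF 8A AC.
Offset 6: leading byte 0xD7 = 11010111 → 2-byte char #3 = D7 99.
Offset 8: leading byte 0xF1 = 11110001 → 4-byte char #4 = F1 8B BF 8E.
Offset 12: leading byte 0xE3 = 11100011 → 3-byte char #5 = E3 A7 88.
Offset 15: leading byte 0xE2 = 11100010 → 3-byte char #6 = E2 86 A8.
Offset 18: leading byte 0xE2 = 11100010 → 3-byte char #7 = E2 8A A4.
Leading byte 0xE2 = 11100010 matches 1110xxxx → 3-byte sequence.
Byte 1: 0xE2 = 11100010, payload 0010 (4 bits).
Byte 2: 0x8A = 10001010 (10xxxxxx ✓), payload 001010.
Byte 3: 0xA4 = 10100100 (10xxxxxx ✓), payload 100100.
Concatenate: 0010001010100100 = 0x22A4 (16 bits → U+22A4).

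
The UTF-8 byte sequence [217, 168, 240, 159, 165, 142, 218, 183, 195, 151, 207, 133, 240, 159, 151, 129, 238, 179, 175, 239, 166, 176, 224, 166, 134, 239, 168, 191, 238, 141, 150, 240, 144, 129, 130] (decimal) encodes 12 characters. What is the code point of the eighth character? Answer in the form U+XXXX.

U+F9B0

Offset 0: leading byte 0xD9 = 11011001 → 2-byte char #1 = D9 A8.
Offset 2: leading byte 0xF0 = 11110000 → 4-byte char #2 = F0 9F A5 8E.
Offset 6: leading byte 0xDA = 11011010 → 2-byte char #3 = DA B7.
Offset 8: leading byte 0xC3 = 11000011 → 2-byte char #4 = C3 97.
Offset 10: leading byte 0xCF = 11001111 → 2-byte char #5 = CF 85.
Offset 12: leading byte 0xF0 = 11110000 → 4-byte char #6 = F0 9F 97 81.
Offset 16: leading byte 0xEE = 11101110 → 3-byte char #7 = EE B3 AF.
Offset 19: leading byte 0xEF = 11101111 → 3-byte char #8 = EF A6 B0.
Leading byte 0xEF = 11101111 matches 1110xxxx → 3-byte sequence.
Byte 1: 0xEF = 11101111, payload 1111 (4 bits).
Byte 2: 0xA6 = 10100110 (10xxxxxx ✓), payload 100110.
Byte 3: 0xB0 = 10110000 (10xxxxxx ✓), payload 110000.
Concatenate: 1111100110110000 = 0xF9B0 (16 bits → U+F9B0).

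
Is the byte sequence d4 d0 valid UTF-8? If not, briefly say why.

Leading byte 0xD4 = 11010100 → 2-byte form.
Byte 2 is 0xD0 = 11010000, which is not 10xxxxxx — expected a continuation byte.

invalid (non-continuation byte where continuation expected)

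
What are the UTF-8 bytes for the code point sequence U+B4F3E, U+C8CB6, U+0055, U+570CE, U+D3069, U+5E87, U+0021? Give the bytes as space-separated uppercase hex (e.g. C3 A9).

U+B4F3E: 4-byte form → F2 B4 BC BE.
U+C8CB6: 4-byte form → F3 88 B2 B6.
U+0055: 1-byte form → 55.
U+570CE: 4-byte form → F1 97 83 8E.
U+D3069: 4-byte form → F3 93 81 A9.
U+5E87: 3-byte form → E5 BA 87.
U+0021: 1-byte form → 21.
Concatenated (21 bytes): F2 B4 BC BE F3 88 B2 B6 55 F1 97 83 8E F3 93 81 A9 E5 BA 87 21.

F2 B4 BC BE F3 88 B2 B6 55 F1 97 83 8E F3 93 81 A9 E5 BA 87 21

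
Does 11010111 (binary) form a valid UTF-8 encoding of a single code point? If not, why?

invalid (sequence truncated)

Leading byte 0xD7 = 11010111 → 2-byte form, but only 1 byte is present.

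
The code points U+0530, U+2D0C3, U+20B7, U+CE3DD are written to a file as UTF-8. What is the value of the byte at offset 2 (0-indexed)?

0xF0

U+0530 → 2-byte form D4 B0 at offsets 0–1.
U+2D0C3 → 4-byte form F0 AD 83 83 at offsets 2–5.
Offset 2 falls in char 2's range; it's byte 1 of F0 AD 83 83 = 0xF0.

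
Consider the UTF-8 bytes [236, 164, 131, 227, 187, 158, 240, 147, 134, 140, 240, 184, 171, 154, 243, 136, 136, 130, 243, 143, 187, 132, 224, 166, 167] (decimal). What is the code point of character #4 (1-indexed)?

Offset 0: leading byte 0xEC = 11101100 → 3-byte char #1 = EC A4 83.
Offset 3: leading byte 0xE3 = 11100011 → 3-byte char #2 = E3 BB 9E.
Offset 6: leading byte 0xF0 = 11110000 → 4-byte char #3 = F0 93 86 8C.
Offset 10: leading byte 0xF0 = 11110000 → 4-byte char #4 = F0 B8 AB 9A.
Leading byte 0xF0 = 11110000 matches 11110xxx → 4-byte sequence.
Byte 1: 0xF0 = 11110000, payload 000 (3 bits).
Byte 2: 0xB8 = 10111000 (10xxxxxx ✓), payload 111000.
Byte 3: 0xAB = 10101011 (10xxxxxx ✓), payload 101011.
Byte 4: 0x9A = 10011010 (10xxxxxx ✓), payload 011010.
Concatenate: 000111000101011011010 = 0x38ADA (21 bits → U+38ADA).

U+38ADA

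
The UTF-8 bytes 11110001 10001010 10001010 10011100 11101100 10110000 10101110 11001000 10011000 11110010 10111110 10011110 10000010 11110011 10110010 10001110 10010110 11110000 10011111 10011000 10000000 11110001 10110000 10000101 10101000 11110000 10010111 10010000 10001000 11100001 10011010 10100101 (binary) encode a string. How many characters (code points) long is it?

9

Byte at offset 0: 0xF1 = 11110001 → 4-byte char (#1). Advance 4.
Byte at offset 4: 0xEC = 11101100 → 3-byte char (#2). Advance 3.
Byte at offset 7: 0xC8 = 11001000 → 2-byte char (#3). Advance 2.
Byte at offset 9: 0xF2 = 11110010 → 4-byte char (#4). Advance 4.
Byte at offset 13: 0xF3 = 11110011 → 4-byte char (#5). Advance 4.
Byte at offset 17: 0xF0 = 11110000 → 4-byte char (#6). Advance 4.
Byte at offset 21: 0xF1 = 11110001 → 4-byte char (#7). Advance 4.
Byte at offset 25: 0xF0 = 11110000 → 4-byte char (#8). Advance 4.
Byte at offset 29: 0xE1 = 11100001 → 3-byte char (#9). Advance 3.
Reached end at offset 32 after 9 code points.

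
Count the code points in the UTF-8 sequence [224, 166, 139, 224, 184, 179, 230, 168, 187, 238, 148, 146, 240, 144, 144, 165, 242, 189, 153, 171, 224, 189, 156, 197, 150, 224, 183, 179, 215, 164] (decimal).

Byte at offset 0: 0xE0 = 11100000 → 3-byte char (#1). Advance 3.
Byte at offset 3: 0xE0 = 11100000 → 3-byte char (#2). Advance 3.
Byte at offset 6: 0xE6 = 11100110 → 3-byte char (#3). Advance 3.
Byte at offset 9: 0xEE = 11101110 → 3-byte char (#4). Advance 3.
Byte at offset 12: 0xF0 = 11110000 → 4-byte char (#5). Advance 4.
Byte at offset 16: 0xF2 = 11110010 → 4-byte char (#6). Advance 4.
Byte at offset 20: 0xE0 = 11100000 → 3-byte char (#7). Advance 3.
Byte at offset 23: 0xC5 = 11000101 → 2-byte char (#8). Advance 2.
Byte at offset 25: 0xE0 = 11100000 → 3-byte char (#9). Advance 3.
Byte at offset 28: 0xD7 = 11010111 → 2-byte char (#10). Advance 2.
Reached end at offset 30 after 10 code points.

10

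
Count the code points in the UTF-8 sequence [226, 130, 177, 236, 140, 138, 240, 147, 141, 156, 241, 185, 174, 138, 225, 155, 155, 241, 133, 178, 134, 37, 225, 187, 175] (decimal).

Byte at offset 0: 0xE2 = 11100010 → 3-byte char (#1). Advance 3.
Byte at offset 3: 0xEC = 11101100 → 3-byte char (#2). Advance 3.
Byte at offset 6: 0xF0 = 11110000 → 4-byte char (#3). Advance 4.
Byte at offset 10: 0xF1 = 11110001 → 4-byte char (#4). Advance 4.
Byte at offset 14: 0xE1 = 11100001 → 3-byte char (#5). Advance 3.
Byte at offset 17: 0xF1 = 11110001 → 4-byte char (#6). Advance 4.
Byte at offset 21: 0x25 = 00100101 → 1-byte char (#7). Advance 1.
Byte at offset 22: 0xE1 = 11100001 → 3-byte char (#8). Advance 3.
Reached end at offset 25 after 8 code points.

8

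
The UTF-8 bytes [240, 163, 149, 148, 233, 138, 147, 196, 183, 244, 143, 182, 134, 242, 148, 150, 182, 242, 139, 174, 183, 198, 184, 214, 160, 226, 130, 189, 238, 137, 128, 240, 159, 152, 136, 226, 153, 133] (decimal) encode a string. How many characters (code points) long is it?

Byte at offset 0: 0xF0 = 11110000 → 4-byte char (#1). Advance 4.
Byte at offset 4: 0xE9 = 11101001 → 3-byte char (#2). Advance 3.
Byte at offset 7: 0xC4 = 11000100 → 2-byte char (#3). Advance 2.
Byte at offset 9: 0xF4 = 11110100 → 4-byte char (#4). Advance 4.
Byte at offset 13: 0xF2 = 11110010 → 4-byte char (#5). Advance 4.
Byte at offset 17: 0xF2 = 11110010 → 4-byte char (#6). Advance 4.
Byte at offset 21: 0xC6 = 11000110 → 2-byte char (#7). Advance 2.
Byte at offset 23: 0xD6 = 11010110 → 2-byte char (#8). Advance 2.
Byte at offset 25: 0xE2 = 11100010 → 3-byte char (#9). Advance 3.
Byte at offset 28: 0xEE = 11101110 → 3-byte char (#10). Advance 3.
Byte at offset 31: 0xF0 = 11110000 → 4-byte char (#11). Advance 4.
Byte at offset 35: 0xE2 = 11100010 → 3-byte char (#12). Advance 3.
Reached end at offset 38 after 12 code points.

12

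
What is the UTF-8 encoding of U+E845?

EE A1 85

U+E845 = 0xE845 = 59461 decimal. In range U+0800–U+FFFF → 3-byte form: 1110xxxx 10xxxxxx 10xxxxxx.
Binary (16 bits): 1110100001000101.
Split 4+6+6: 1110 | 100001 | 000101.
Byte 1: 11101110 = 0xEE.
Byte 2: 10100001 = 0xA1.
Byte 3: 10000101 = 0x85.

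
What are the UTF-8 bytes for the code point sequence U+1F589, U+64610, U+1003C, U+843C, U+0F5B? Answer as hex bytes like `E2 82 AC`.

U+1F589: 4-byte form → F0 9F 96 89.
U+64610: 4-byte form → F1 A4 98 90.
U+1003C: 4-byte form → F0 90 80 BC.
U+843C: 3-byte form → E8 90 BC.
U+0F5B: 3-byte form → E0 BD 9B.
Concatenated (18 bytes): F0 9F 96 89 F1 A4 98 90 F0 90 80 BC E8 90 BC E0 BD 9B.

F0 9F 96 89 F1 A4 98 90 F0 90 80 BC E8 90 BC E0 BD 9B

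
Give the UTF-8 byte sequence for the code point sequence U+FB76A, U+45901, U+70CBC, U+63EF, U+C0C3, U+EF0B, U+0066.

F3 BB 9D AA F1 85 A4 81 F1 B0 B2 BC E6 8F AF EC 83 83 EE BC 8B 66

U+FB76A: 4-byte form → F3 BB 9D AA.
U+45901: 4-byte form → F1 85 A4 81.
U+70CBC: 4-byte form → F1 B0 B2 BC.
U+63EF: 3-byte form → E6 8F AF.
U+C0C3: 3-byte form → EC 83 83.
U+EF0B: 3-byte form → EE BC 8B.
U+0066: 1-byte form → 66.
Concatenated (22 bytes): F3 BB 9D AA F1 85 A4 81 F1 B0 B2 BC E6 8F AF EC 83 83 EE BC 8B 66.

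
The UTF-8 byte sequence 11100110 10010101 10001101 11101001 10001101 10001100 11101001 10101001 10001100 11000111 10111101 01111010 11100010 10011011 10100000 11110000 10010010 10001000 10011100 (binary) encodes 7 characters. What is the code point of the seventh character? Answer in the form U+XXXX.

Offset 0: leading byte 0xE6 = 11100110 → 3-byte char #1 = E6 95 8D.
Offset 3: leading byte 0xE9 = 11101001 → 3-byte char #2 = E9 8D 8C.
Offset 6: leading byte 0xE9 = 11101001 → 3-byte char #3 = E9 A9 8C.
Offset 9: leading byte 0xC7 = 11000111 → 2-byte char #4 = C7 BD.
Offset 11: leading byte 0x7A = 01111010 → 1-byte char #5 = 7A.
Offset 12: leading byte 0xE2 = 11100010 → 3-byte char #6 = E2 9B A0.
Offset 15: leading byte 0xF0 = 11110000 → 4-byte char #7 = F0 92 88 9C.
Leading byte 0xF0 = 11110000 matches 11110xxx → 4-byte sequence.
Byte 1: 0xF0 = 11110000, payload 000 (3 bits).
Byte 2: 0x92 = 10010010 (10xxxxxx ✓), payload 010010.
Byte 3: 0x88 = 10001000 (10xxxxxx ✓), payload 001000.
Byte 4: 0x9C = 10011100 (10xxxxxx ✓), payload 011100.
Concatenate: 000010010001000011100 = 0x1221C (21 bits → U+1221C).

U+1221C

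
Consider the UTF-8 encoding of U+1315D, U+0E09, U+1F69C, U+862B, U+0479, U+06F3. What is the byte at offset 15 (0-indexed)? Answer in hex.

U+1315D → 4-byte form F0 93 85 9D at offsets 0–3.
U+0E09 → 3-byte form E0 B8 89 at offsets 4–6.
U+1F69C → 4-byte form F0 9F 9A 9C at offsets 7–10.
U+862B → 3-byte form E8 98 AB at offsets 11–13.
U+0479 → 2-byte form D1 B9 at offsets 14–15.
Offset 15 falls in char 5's range; it's byte 2 of D1 B9 = 0xB9.

0xB9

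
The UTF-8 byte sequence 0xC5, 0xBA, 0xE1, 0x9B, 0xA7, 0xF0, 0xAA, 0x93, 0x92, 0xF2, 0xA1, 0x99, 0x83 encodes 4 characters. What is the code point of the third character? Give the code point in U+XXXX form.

Offset 0: leading byte 0xC5 = 11000101 → 2-byte char #1 = C5 BA.
Offset 2: leading byte 0xE1 = 11100001 → 3-byte char #2 = E1 9B A7.
Offset 5: leading byte 0xF0 = 11110000 → 4-byte char #3 = F0 AA 93 92.
Leading byte 0xF0 = 11110000 matches 11110xxx → 4-byte sequence.
Byte 1: 0xF0 = 11110000, payload 000 (3 bits).
Byte 2: 0xAA = 10101010 (10xxxxxx ✓), payload 101010.
Byte 3: 0x93 = 10010011 (10xxxxxx ✓), payload 010011.
Byte 4: 0x92 = 10010010 (10xxxxxx ✓), payload 010010.
Concatenate: 000101010010011010010 = 0x2A4D2 (21 bits → U+2A4D2).

U+2A4D2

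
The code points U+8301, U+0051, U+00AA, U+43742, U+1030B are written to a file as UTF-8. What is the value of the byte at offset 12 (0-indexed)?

0x8C

U+8301 → 3-byte form E8 8C 81 at offsets 0–2.
U+0051 → 1-byte form 51 at offsets 3–3.
U+00AA → 2-byte form C2 AA at offsets 4–5.
U+43742 → 4-byte form F1 83 9D 82 at offsets 6–9.
U+1030B → 4-byte form F0 90 8C 8B at offsets 10–13.
Offset 12 falls in char 5's range; it's byte 3 of F0 90 8C 8B = 0x8C.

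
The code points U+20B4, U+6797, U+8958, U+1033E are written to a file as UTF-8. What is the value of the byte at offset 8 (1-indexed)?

1-indexed offset 8 is 0-indexed offset 7.
U+20B4 → 3-byte form E2 82 B4 at offsets 0–2.
U+6797 → 3-byte form E6 9E 97 at offsets 3–5.
U+8958 → 3-byte form E8 A5 98 at offsets 6–8.
Offset 7 falls in char 3's range; it's byte 2 of E8 A5 98 = 0xA5.

0xA5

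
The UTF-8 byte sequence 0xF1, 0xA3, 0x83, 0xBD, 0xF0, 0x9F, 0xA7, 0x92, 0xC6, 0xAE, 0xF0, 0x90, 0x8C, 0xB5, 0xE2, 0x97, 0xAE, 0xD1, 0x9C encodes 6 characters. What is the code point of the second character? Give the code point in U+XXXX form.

U+1F9D2

Offset 0: leading byte 0xF1 = 11110001 → 4-byte char #1 = F1 A3 83 BD.
Offset 4: leading byte 0xF0 = 11110000 → 4-byte char #2 = F0 9F A7 92.
Leading byte 0xF0 = 11110000 matches 11110xxx → 4-byte sequence.
Byte 1: 0xF0 = 11110000, payload 000 (3 bits).
Byte 2: 0x9F = 10011111 (10xxxxxx ✓), payload 011111.
Byte 3: 0xA7 = 10100111 (10xxxxxx ✓), payload 100111.
Byte 4: 0x92 = 10010010 (10xxxxxx ✓), payload 010010.
Concatenate: 000011111100111010010 = 0x1F9D2 (21 bits → U+1F9D2).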